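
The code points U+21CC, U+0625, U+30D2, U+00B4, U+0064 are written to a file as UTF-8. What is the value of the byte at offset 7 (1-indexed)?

0x83

1-indexed offset 7 is 0-indexed offset 6.
U+21CC → 3-byte form E2 87 8C at offsets 0–2.
U+0625 → 2-byte form D8 A5 at offsets 3–4.
U+30D2 → 3-byte form E3 83 92 at offsets 5–7.
Offset 6 falls in char 3's range; it's byte 2 of E3 83 92 = 0x83.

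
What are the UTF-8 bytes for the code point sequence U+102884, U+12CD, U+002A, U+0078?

U+102884: 4-byte form → F4 82 A2 84.
U+12CD: 3-byte form → E1 8B 8D.
U+002A: 1-byte form → 2A.
U+0078: 1-byte form → 78.
Concatenated (9 bytes): F4 82 A2 84 E1 8B 8D 2A 78.

F4 82 A2 84 E1 8B 8D 2A 78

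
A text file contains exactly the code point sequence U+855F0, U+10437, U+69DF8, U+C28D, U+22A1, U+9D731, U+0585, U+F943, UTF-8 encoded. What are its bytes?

F2 85 97 B0 F0 90 90 B7 F1 A9 B7 B8 EC 8A 8D E2 8A A1 F2 9D 9C B1 D6 85 EF A5 83

U+855F0: 4-byte form → F2 85 97 B0.
U+10437: 4-byte form → F0 90 90 B7.
U+69DF8: 4-byte form → F1 A9 B7 B8.
U+C28D: 3-byte form → EC 8A 8D.
U+22A1: 3-byte form → E2 8A A1.
U+9D731: 4-byte form → F2 9D 9C B1.
U+0585: 2-byte form → D6 85.
U+F943: 3-byte form → EF A5 83.
Concatenated (27 bytes): F2 85 97 B0 F0 90 90 B7 F1 A9 B7 B8 EC 8A 8D E2 8A A1 F2 9D 9C B1 D6 85 EF A5 83.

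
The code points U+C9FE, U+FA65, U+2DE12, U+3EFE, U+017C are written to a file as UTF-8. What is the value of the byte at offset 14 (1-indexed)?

0xC5

1-indexed offset 14 is 0-indexed offset 13.
U+C9FE → 3-byte form EC A7 BE at offsets 0–2.
U+FA65 → 3-byte form EF A9 A5 at offsets 3–5.
U+2DE12 → 4-byte form F0 AD B8 92 at offsets 6–9.
U+3EFE → 3-byte form E3 BB BE at offsets 10–12.
U+017C → 2-byte form C5 BC at offsets 13–14.
Offset 13 falls in char 5's range; it's byte 1 of C5 BC = 0xC5.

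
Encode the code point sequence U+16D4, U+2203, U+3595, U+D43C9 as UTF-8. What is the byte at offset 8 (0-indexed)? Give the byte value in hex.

0x95

U+16D4 → 3-byte form E1 9B 94 at offsets 0–2.
U+2203 → 3-byte form E2 88 83 at offsets 3–5.
U+3595 → 3-byte form E3 96 95 at offsets 6–8.
Offset 8 falls in char 3's range; it's byte 3 of E3 96 95 = 0x95.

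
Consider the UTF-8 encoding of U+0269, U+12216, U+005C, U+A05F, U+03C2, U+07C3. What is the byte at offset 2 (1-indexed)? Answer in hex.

1-indexed offset 2 is 0-indexed offset 1.
U+0269 → 2-byte form C9 A9 at offsets 0–1.
Offset 1 falls in char 1's range; it's byte 2 of C9 A9 = 0xA9.

0xA9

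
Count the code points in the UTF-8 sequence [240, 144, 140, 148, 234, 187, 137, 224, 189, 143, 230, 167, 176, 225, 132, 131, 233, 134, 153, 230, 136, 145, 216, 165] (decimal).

Byte at offset 0: 0xF0 = 11110000 → 4-byte char (#1). Advance 4.
Byte at offset 4: 0xEA = 11101010 → 3-byte char (#2). Advance 3.
Byte at offset 7: 0xE0 = 11100000 → 3-byte char (#3). Advance 3.
Byte at offset 10: 0xE6 = 11100110 → 3-byte char (#4). Advance 3.
Byte at offset 13: 0xE1 = 11100001 → 3-byte char (#5). Advance 3.
Byte at offset 16: 0xE9 = 11101001 → 3-byte char (#6). Advance 3.
Byte at offset 19: 0xE6 = 11100110 → 3-byte char (#7). Advance 3.
Byte at offset 22: 0xD8 = 11011000 → 2-byte char (#8). Advance 2.
Reached end at offset 24 after 8 code points.

8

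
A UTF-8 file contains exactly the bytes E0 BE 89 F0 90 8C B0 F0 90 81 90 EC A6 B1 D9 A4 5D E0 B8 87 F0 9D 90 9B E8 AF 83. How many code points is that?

Byte at offset 0: 0xE0 = 11100000 → 3-byte char (#1). Advance 3.
Byte at offset 3: 0xF0 = 11110000 → 4-byte char (#2). Advance 4.
Byte at offset 7: 0xF0 = 11110000 → 4-byte char (#3). Advance 4.
Byte at offset 11: 0xEC = 11101100 → 3-byte char (#4). Advance 3.
Byte at offset 14: 0xD9 = 11011001 → 2-byte char (#5). Advance 2.
Byte at offset 16: 0x5D = 01011101 → 1-byte char (#6). Advance 1.
Byte at offset 17: 0xE0 = 11100000 → 3-byte char (#7). Advance 3.
Byte at offset 20: 0xF0 = 11110000 → 4-byte char (#8). Advance 4.
Byte at offset 24: 0xE8 = 11101000 → 3-byte char (#9). Advance 3.
Reached end at offset 27 after 9 code points.

9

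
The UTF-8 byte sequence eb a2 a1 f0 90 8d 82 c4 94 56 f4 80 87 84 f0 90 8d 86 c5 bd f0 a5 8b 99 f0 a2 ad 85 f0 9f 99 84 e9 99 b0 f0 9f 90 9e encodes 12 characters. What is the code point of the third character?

Offset 0: leading byte 0xEB = 11101011 → 3-byte char #1 = EB A2 A1.
Offset 3: leading byte 0xF0 = 11110000 → 4-byte char #2 = F0 90 8D 82.
Offset 7: leading byte 0xC4 = 11000100 → 2-byte char #3 = C4 94.
Leading byte 0xC4 = 11000100 matches 110xxxxx → 2-byte sequence.
Byte 1: 0xC4 = 11000100, payload 00100 (5 bits).
Byte 2: 0x94 = 10010100 (10xxxxxx ✓), payload 010100.
Concatenate: 00100010100 = 0x114 (11 bits → U+0114).

U+0114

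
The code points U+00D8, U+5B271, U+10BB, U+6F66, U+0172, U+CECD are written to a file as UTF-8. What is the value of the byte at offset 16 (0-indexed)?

U+00D8 → 2-byte form C3 98 at offsets 0–1.
U+5B271 → 4-byte form F1 9B 89 B1 at offsets 2–5.
U+10BB → 3-byte form E1 82 BB at offsets 6–8.
U+6F66 → 3-byte form E6 BD A6 at offsets 9–11.
U+0172 → 2-byte form C5 B2 at offsets 12–13.
U+CECD → 3-byte form EC BB 8D at offsets 14–16.
Offset 16 falls in char 6's range; it's byte 3 of EC BB 8D = 0x8D.

0x8D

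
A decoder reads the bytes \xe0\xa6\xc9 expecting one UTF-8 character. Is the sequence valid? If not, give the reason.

Leading byte 0xE0 = 11100000 → 3-byte form.
Byte 3 is 0xC9 = 11001001, which is not 10xxxxxx — expected a continuation byte.

invalid (non-continuation byte where continuation expected)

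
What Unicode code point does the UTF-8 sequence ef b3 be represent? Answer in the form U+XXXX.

Leading byte 0xEF = 11101111 matches 1110xxxx → 3-byte sequence.
Byte 1: 0xEF = 11101111, payload 1111 (4 bits).
Byte 2: 0xB3 = 10110011 (10xxxxxx ✓), payload 110011.
Byte 3: 0xBE = 10111110 (10xxxxxx ✓), payload 111110.
Concatenate: 1111110011111110 = 0xFCFE (16 bits → U+FCFE).

U+FCFE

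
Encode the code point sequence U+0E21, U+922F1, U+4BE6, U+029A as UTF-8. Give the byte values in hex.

U+0E21: 3-byte form → E0 B8 A1.
U+922F1: 4-byte form → F2 92 8B B1.
U+4BE6: 3-byte form → E4 AF A6.
U+029A: 2-byte form → CA 9A.
Concatenated (12 bytes): E0 B8 A1 F2 92 8B B1 E4 AF A6 CA 9A.

E0 B8 A1 F2 92 8B B1 E4 AF A6 CA 9A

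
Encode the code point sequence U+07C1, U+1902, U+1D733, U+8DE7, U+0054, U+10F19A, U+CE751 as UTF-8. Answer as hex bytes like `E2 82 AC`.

DF 81 E1 A4 82 F0 9D 9C B3 E8 B7 A7 54 F4 8F 86 9A F3 8E 9D 91

U+07C1: 2-byte form → DF 81.
U+1902: 3-byte form → E1 A4 82.
U+1D733: 4-byte form → F0 9D 9C B3.
U+8DE7: 3-byte form → E8 B7 A7.
U+0054: 1-byte form → 54.
U+10F19A: 4-byte form → F4 8F 86 9A.
U+CE751: 4-byte form → F3 8E 9D 91.
Concatenated (21 bytes): DF 81 E1 A4 82 F0 9D 9C B3 E8 B7 A7 54 F4 8F 86 9A F3 8E 9D 91.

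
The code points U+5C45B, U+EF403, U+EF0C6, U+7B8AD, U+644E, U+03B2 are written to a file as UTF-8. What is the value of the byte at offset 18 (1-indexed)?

0x91

1-indexed offset 18 is 0-indexed offset 17.
U+5C45B → 4-byte form F1 9C 91 9B at offsets 0–3.
U+EF403 → 4-byte form F3 AF 90 83 at offsets 4–7.
U+EF0C6 → 4-byte form F3 AF 83 86 at offsets 8–11.
U+7B8AD → 4-byte form F1 BB A2 AD at offsets 12–15.
U+644E → 3-byte form E6 91 8E at offsets 16–18.
Offset 17 falls in char 5's range; it's byte 2 of E6 91 8E = 0x91.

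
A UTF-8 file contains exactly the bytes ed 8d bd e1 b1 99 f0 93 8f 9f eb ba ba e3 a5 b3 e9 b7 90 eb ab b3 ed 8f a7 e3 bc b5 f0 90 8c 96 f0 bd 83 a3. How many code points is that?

11

Byte at offset 0: 0xED = 11101101 → 3-byte char (#1). Advance 3.
Byte at offset 3: 0xE1 = 11100001 → 3-byte char (#2). Advance 3.
Byte at offset 6: 0xF0 = 11110000 → 4-byte char (#3). Advance 4.
Byte at offset 10: 0xEB = 11101011 → 3-byte char (#4). Advance 3.
Byte at offset 13: 0xE3 = 11100011 → 3-byte char (#5). Advance 3.
Byte at offset 16: 0xE9 = 11101001 → 3-byte char (#6). Advance 3.
Byte at offset 19: 0xEB = 11101011 → 3-byte char (#7). Advance 3.
Byte at offset 22: 0xED = 11101101 → 3-byte char (#8). Advance 3.
Byte at offset 25: 0xE3 = 11100011 → 3-byte char (#9). Advance 3.
Byte at offset 28: 0xF0 = 11110000 → 4-byte char (#10). Advance 4.
Byte at offset 32: 0xF0 = 11110000 → 4-byte char (#11). Advance 4.
Reached end at offset 36 after 11 code points.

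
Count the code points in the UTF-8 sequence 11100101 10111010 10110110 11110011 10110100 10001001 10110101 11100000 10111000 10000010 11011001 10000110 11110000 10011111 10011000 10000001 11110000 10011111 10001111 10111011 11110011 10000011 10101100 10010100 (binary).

Byte at offset 0: 0xE5 = 11100101 → 3-byte char (#1). Advance 3.
Byte at offset 3: 0xF3 = 11110011 → 4-byte char (#2). Advance 4.
Byte at offset 7: 0xE0 = 11100000 → 3-byte char (#3). Advance 3.
Byte at offset 10: 0xD9 = 11011001 → 2-byte char (#4). Advance 2.
Byte at offset 12: 0xF0 = 11110000 → 4-byte char (#5). Advance 4.
Byte at offset 16: 0xF0 = 11110000 → 4-byte char (#6). Advance 4.
Byte at offset 20: 0xF3 = 11110011 → 4-byte char (#7). Advance 4.
Reached end at offset 24 after 7 code points.

7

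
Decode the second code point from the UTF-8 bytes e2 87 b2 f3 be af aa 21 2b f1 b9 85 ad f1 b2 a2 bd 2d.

Offset 0: leading byte 0xE2 = 11100010 → 3-byte char #1 = E2 87 B2.
Offset 3: leading byte 0xF3 = 11110011 → 4-byte char #2 = F3 BE AF AA.
Leading byte 0xF3 = 11110011 matches 11110xxx → 4-byte sequence.
Byte 1: 0xF3 = 11110011, payload 011 (3 bits).
Byte 2: 0xBE = 10111110 (10xxxxxx ✓), payload 111110.
Byte 3: 0xAF = 10101111 (10xxxxxx ✓), payload 101111.
Byte 4: 0xAA = 10101010 (10xxxxxx ✓), payload 101010.
Concatenate: 011111110101111101010 = 0xFEBEA (21 bits → U+FEBEA).

U+FEBEA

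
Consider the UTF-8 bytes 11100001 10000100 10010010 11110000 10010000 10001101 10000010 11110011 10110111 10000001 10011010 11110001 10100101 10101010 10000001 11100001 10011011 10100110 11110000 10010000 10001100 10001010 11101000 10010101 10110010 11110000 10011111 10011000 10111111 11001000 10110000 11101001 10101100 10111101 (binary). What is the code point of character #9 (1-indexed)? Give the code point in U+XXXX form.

Offset 0: leading byte 0xE1 = 11100001 → 3-byte char #1 = E1 84 92.
Offset 3: leading byte 0xF0 = 11110000 → 4-byte char #2 = F0 90 8D 82.
Offset 7: leading byte 0xF3 = 11110011 → 4-byte char #3 = F3 B7 81 9A.
Offset 11: leading byte 0xF1 = 11110001 → 4-byte char #4 = F1 A5 AA 81.
Offset 15: leading byte 0xE1 = 11100001 → 3-byte char #5 = E1 9B A6.
Offset 18: leading byte 0xF0 = 11110000 → 4-byte char #6 = F0 90 8C 8A.
Offset 22: leading byte 0xE8 = 11101000 → 3-byte char #7 = E8 95 B2.
Offset 25: leading byte 0xF0 = 11110000 → 4-byte char #8 = F0 9F 98 BF.
Offset 29: leading byte 0xC8 = 11001000 → 2-byte char #9 = C8 B0.
Leading byte 0xC8 = 11001000 matches 110xxxxx → 2-byte sequence.
Byte 1: 0xC8 = 11001000, payload 01000 (5 bits).
Byte 2: 0xB0 = 10110000 (10xxxxxx ✓), payload 110000.
Concatenate: 01000110000 = 0x230 (11 bits → U+0230).

U+0230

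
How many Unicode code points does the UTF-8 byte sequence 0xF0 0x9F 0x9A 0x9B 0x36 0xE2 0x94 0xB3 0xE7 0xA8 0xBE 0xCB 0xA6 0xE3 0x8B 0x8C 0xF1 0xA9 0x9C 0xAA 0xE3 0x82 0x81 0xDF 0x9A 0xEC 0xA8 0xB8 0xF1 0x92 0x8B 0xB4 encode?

11

Byte at offset 0: 0xF0 = 11110000 → 4-byte char (#1). Advance 4.
Byte at offset 4: 0x36 = 00110110 → 1-byte char (#2). Advance 1.
Byte at offset 5: 0xE2 = 11100010 → 3-byte char (#3). Advance 3.
Byte at offset 8: 0xE7 = 11100111 → 3-byte char (#4). Advance 3.
Byte at offset 11: 0xCB = 11001011 → 2-byte char (#5). Advance 2.
Byte at offset 13: 0xE3 = 11100011 → 3-byte char (#6). Advance 3.
Byte at offset 16: 0xF1 = 11110001 → 4-byte char (#7). Advance 4.
Byte at offset 20: 0xE3 = 11100011 → 3-byte char (#8). Advance 3.
Byte at offset 23: 0xDF = 11011111 → 2-byte char (#9). Advance 2.
Byte at offset 25: 0xEC = 11101100 → 3-byte char (#10). Advance 3.
Byte at offset 28: 0xF1 = 11110001 → 4-byte char (#11). Advance 4.
Reached end at offset 32 after 11 code points.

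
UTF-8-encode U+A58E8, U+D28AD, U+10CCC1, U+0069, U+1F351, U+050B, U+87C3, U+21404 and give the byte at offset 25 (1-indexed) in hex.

0x90

1-indexed offset 25 is 0-indexed offset 24.
U+A58E8 → 4-byte form F2 A5 A3 A8 at offsets 0–3.
U+D28AD → 4-byte form F3 92 A2 AD at offsets 4–7.
U+10CCC1 → 4-byte form F4 8C B3 81 at offsets 8–11.
U+0069 → 1-byte form 69 at offsets 12–12.
U+1F351 → 4-byte form F0 9F 8D 91 at offsets 13–16.
U+050B → 2-byte form D4 8B at offsets 17–18.
U+87C3 → 3-byte form E8 9F 83 at offsets 19–21.
U+21404 → 4-byte form F0 A1 90 84 at offsets 22–25.
Offset 24 falls in char 8's range; it's byte 3 of F0 A1 90 84 = 0x90.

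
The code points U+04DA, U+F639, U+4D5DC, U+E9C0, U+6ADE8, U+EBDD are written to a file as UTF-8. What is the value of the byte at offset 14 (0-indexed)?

U+04DA → 2-byte form D3 9A at offsets 0–1.
U+F639 → 3-byte form EF 98 B9 at offsets 2–4.
U+4D5DC → 4-byte form F1 8D 97 9C at offsets 5–8.
U+E9C0 → 3-byte form EE A7 80 at offsets 9–11.
U+6ADE8 → 4-byte form F1 AA B7 A8 at offsets 12–15.
Offset 14 falls in char 5's range; it's byte 3 of F1 AA B7 A8 = 0xB7.

0xB7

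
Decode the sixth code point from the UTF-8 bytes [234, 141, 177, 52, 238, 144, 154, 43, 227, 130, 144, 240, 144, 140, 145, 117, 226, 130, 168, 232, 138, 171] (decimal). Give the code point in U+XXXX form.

U+10311

Offset 0: leading byte 0xEA = 11101010 → 3-byte char #1 = EA 8D B1.
Offset 3: leading byte 0x34 = 00110100 → 1-byte char #2 = 34.
Offset 4: leading byte 0xEE = 11101110 → 3-byte char #3 = EE 90 9A.
Offset 7: leading byte 0x2B = 00101011 → 1-byte char #4 = 2B.
Offset 8: leading byte 0xE3 = 11100011 → 3-byte char #5 = E3 82 90.
Offset 11: leading byte 0xF0 = 11110000 → 4-byte char #6 = F0 90 8C 91.
Leading byte 0xF0 = 11110000 matches 11110xxx → 4-byte sequence.
Byte 1: 0xF0 = 11110000, payload 000 (3 bits).
Byte 2: 0x90 = 10010000 (10xxxxxx ✓), payload 010000.
Byte 3: 0x8C = 10001100 (10xxxxxx ✓), payload 001100.
Byte 4: 0x91 = 10010001 (10xxxxxx ✓), payload 010001.
Concatenate: 000010000001100010001 = 0x10311 (21 bits → U+10311).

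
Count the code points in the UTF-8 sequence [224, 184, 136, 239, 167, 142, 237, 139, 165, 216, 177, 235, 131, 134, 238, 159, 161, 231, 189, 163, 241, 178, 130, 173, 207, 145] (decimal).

9

Byte at offset 0: 0xE0 = 11100000 → 3-byte char (#1). Advance 3.
Byte at offset 3: 0xEF = 11101111 → 3-byte char (#2). Advance 3.
Byte at offset 6: 0xED = 11101101 → 3-byte char (#3). Advance 3.
Byte at offset 9: 0xD8 = 11011000 → 2-byte char (#4). Advance 2.
Byte at offset 11: 0xEB = 11101011 → 3-byte char (#5). Advance 3.
Byte at offset 14: 0xEE = 11101110 → 3-byte char (#6). Advance 3.
Byte at offset 17: 0xE7 = 11100111 → 3-byte char (#7). Advance 3.
Byte at offset 20: 0xF1 = 11110001 → 4-byte char (#8). Advance 4.
Byte at offset 24: 0xCF = 11001111 → 2-byte char (#9). Advance 2.
Reached end at offset 26 after 9 code points.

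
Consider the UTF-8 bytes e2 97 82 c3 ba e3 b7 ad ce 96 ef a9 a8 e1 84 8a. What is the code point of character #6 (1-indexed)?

Offset 0: leading byte 0xE2 = 11100010 → 3-byte char #1 = E2 97 82.
Offset 3: leading byte 0xC3 = 11000011 → 2-byte char #2 = C3 BA.
Offset 5: leading byte 0xE3 = 11100011 → 3-byte char #3 = E3 B7 AD.
Offset 8: leading byte 0xCE = 11001110 → 2-byte char #4 = CE 96.
Offset 10: leading byte 0xEF = 11101111 → 3-byte char #5 = EF A9 A8.
Offset 13: leading byte 0xE1 = 11100001 → 3-byte char #6 = E1 84 8A.
Leading byte 0xE1 = 11100001 matches 1110xxxx → 3-byte sequence.
Byte 1: 0xE1 = 11100001, payload 0001 (4 bits).
Byte 2: 0x84 = 10000100 (10xxxxxx ✓), payload 000100.
Byte 3: 0x8A = 10001010 (10xxxxxx ✓), payload 001010.
Concatenate: 0001000100001010 = 0x110A (16 bits → U+110A).

U+110A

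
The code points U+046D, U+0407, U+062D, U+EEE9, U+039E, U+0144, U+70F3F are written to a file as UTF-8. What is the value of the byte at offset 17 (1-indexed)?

1-indexed offset 17 is 0-indexed offset 16.
U+046D → 2-byte form D1 AD at offsets 0–1.
U+0407 → 2-byte form D0 87 at offsets 2–3.
U+062D → 2-byte form D8 AD at offsets 4–5.
U+EEE9 → 3-byte form EE BB A9 at offsets 6–8.
U+039E → 2-byte form CE 9E at offsets 9–10.
U+0144 → 2-byte form C5 84 at offsets 11–12.
U+70F3F → 4-byte form F1 B0 BC BF at offsets 13–16.
Offset 16 falls in char 7's range; it's byte 4 of F1 B0 BC BF = 0xBF.

0xBF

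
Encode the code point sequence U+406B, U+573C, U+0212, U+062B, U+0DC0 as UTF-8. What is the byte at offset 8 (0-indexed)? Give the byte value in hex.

0xD8

U+406B → 3-byte form E4 81 AB at offsets 0–2.
U+573C → 3-byte form E5 9C BC at offsets 3–5.
U+0212 → 2-byte form C8 92 at offsets 6–7.
U+062B → 2-byte form D8 AB at offsets 8–9.
Offset 8 falls in char 4's range; it's byte 1 of D8 AB = 0xD8.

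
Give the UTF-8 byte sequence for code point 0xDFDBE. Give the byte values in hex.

U+DFDBE = 0xDFDBE = 916926 decimal. In range U+10000–U+10FFFF → 4-byte form: 11110xxx 10xxxxxx 10xxxxxx 10xxxxxx.
Binary (21 bits): 011011111110110111110.
Split 3+6+6+6: 011 | 011111 | 110110 | 111110.
Byte 1: 11110011 = 0xF3.
Byte 2: 10011111 = 0x9F.
Byte 3: 10110110 = 0xB6.
Byte 4: 10111110 = 0xBE.

F3 9F B6 BE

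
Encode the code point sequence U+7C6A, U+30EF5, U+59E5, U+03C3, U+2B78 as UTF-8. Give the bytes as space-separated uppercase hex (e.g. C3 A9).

E7 B1 AA F0 B0 BB B5 E5 A7 A5 CF 83 E2 AD B8

U+7C6A: 3-byte form → E7 B1 AA.
U+30EF5: 4-byte form → F0 B0 BB B5.
U+59E5: 3-byte form → E5 A7 A5.
U+03C3: 2-byte form → CF 83.
U+2B78: 3-byte form → E2 AD B8.
Concatenated (15 bytes): E7 B1 AA F0 B0 BB B5 E5 A7 A5 CF 83 E2 AD B8.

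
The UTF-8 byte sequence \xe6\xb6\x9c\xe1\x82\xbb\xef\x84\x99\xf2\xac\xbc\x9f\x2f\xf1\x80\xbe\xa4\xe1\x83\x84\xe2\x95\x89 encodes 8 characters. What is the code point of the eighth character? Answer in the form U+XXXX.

Offset 0: leading byte 0xE6 = 11100110 → 3-byte char #1 = E6 B6 9C.
Offset 3: leading byte 0xE1 = 11100001 → 3-byte char #2 = E1 82 BB.
Offset 6: leading byte 0xEF = 11101111 → 3-byte char #3 = EF 84 99.
Offset 9: leading byte 0xF2 = 11110010 → 4-byte char #4 = F2 AC BC 9F.
Offset 13: leading byte 0x2F = 00101111 → 1-byte char #5 = 2F.
Offset 14: leading byte 0xF1 = 11110001 → 4-byte char #6 = F1 80 BE A4.
Offset 18: leading byte 0xE1 = 11100001 → 3-byte char #7 = E1 83 84.
Offset 21: leading byte 0xE2 = 11100010 → 3-byte char #8 = E2 95 89.
Leading byte 0xE2 = 11100010 matches 1110xxxx → 3-byte sequence.
Byte 1: 0xE2 = 11100010, payload 0010 (4 bits).
Byte 2: 0x95 = 10010101 (10xxxxxx ✓), payload 010101.
Byte 3: 0x89 = 10001001 (10xxxxxx ✓), payload 001001.
Concatenate: 0010010101001001 = 0x2549 (16 bits → U+2549).

U+2549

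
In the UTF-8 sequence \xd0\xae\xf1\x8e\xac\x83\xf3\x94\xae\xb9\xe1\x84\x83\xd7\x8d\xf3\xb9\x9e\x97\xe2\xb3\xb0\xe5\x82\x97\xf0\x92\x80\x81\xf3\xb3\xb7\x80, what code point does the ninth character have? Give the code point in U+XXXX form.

Offset 0: leading byte 0xD0 = 11010000 → 2-byte char #1 = D0 AE.
Offset 2: leading byte 0xF1 = 11110001 → 4-byte char #2 = F1 8E AC 83.
Offset 6: leading byte 0xF3 = 11110011 → 4-byte char #3 = F3 94 AE B9.
Offset 10: leading byte 0xE1 = 11100001 → 3-byte char #4 = E1 84 83.
Offset 13: leading byte 0xD7 = 11010111 → 2-byte char #5 = D7 8D.
Offset 15: leading byte 0xF3 = 11110011 → 4-byte char #6 = F3 B9 9E 97.
Offset 19: leading byte 0xE2 = 11100010 → 3-byte char #7 = E2 B3 B0.
Offset 22: leading byte 0xE5 = 11100101 → 3-byte char #8 = E5 82 97.
Offset 25: leading byte 0xF0 = 11110000 → 4-byte char #9 = F0 92 80 81.
Leading byte 0xF0 = 11110000 matches 11110xxx → 4-byte sequence.
Byte 1: 0xF0 = 11110000, payload 000 (3 bits).
Byte 2: 0x92 = 10010010 (10xxxxxx ✓), payload 010010.
Byte 3: 0x80 = 10000000 (10xxxxxx ✓), payload 000000.
Byte 4: 0x81 = 10000001 (10xxxxxx ✓), payload 000001.
Concatenate: 000010010000000000001 = 0x12001 (21 bits → U+12001).

U+12001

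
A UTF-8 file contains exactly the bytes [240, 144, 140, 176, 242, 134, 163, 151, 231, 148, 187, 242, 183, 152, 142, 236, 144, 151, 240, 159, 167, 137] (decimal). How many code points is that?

Byte at offset 0: 0xF0 = 11110000 → 4-byte char (#1). Advance 4.
Byte at offset 4: 0xF2 = 11110010 → 4-byte char (#2). Advance 4.
Byte at offset 8: 0xE7 = 11100111 → 3-byte char (#3). Advance 3.
Byte at offset 11: 0xF2 = 11110010 → 4-byte char (#4). Advance 4.
Byte at offset 15: 0xEC = 11101100 → 3-byte char (#5). Advance 3.
Byte at offset 18: 0xF0 = 11110000 → 4-byte char (#6). Advance 4.
Reached end at offset 22 after 6 code points.

6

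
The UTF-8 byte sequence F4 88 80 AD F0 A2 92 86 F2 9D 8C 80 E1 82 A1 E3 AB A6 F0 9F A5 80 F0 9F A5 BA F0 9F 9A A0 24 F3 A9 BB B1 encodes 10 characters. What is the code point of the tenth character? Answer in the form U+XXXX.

Offset 0: leading byte 0xF4 = 11110100 → 4-byte char #1 = F4 88 80 AD.
Offset 4: leading byte 0xF0 = 11110000 → 4-byte char #2 = F0 A2 92 86.
Offset 8: leading byte 0xF2 = 11110010 → 4-byte char #3 = F2 9D 8C 80.
Offset 12: leading byte 0xE1 = 11100001 → 3-byte char #4 = E1 82 A1.
Offset 15: leading byte 0xE3 = 11100011 → 3-byte char #5 = E3 AB A6.
Offset 18: leading byte 0xF0 = 11110000 → 4-byte char #6 = F0 9F A5 80.
Offset 22: leading byte 0xF0 = 11110000 → 4-byte char #7 = F0 9F A5 BA.
Offset 26: leading byte 0xF0 = 11110000 → 4-byte char #8 = F0 9F 9A A0.
Offset 30: leading byte 0x24 = 00100100 → 1-byte char #9 = 24.
Offset 31: leading byte 0xF3 = 11110011 → 4-byte char #10 = F3 A9 BB B1.
Leading byte 0xF3 = 11110011 matches 11110xxx → 4-byte sequence.
Byte 1: 0xF3 = 11110011, payload 011 (3 bits).
Byte 2: 0xA9 = 10101001 (10xxxxxx ✓), payload 101001.
Byte 3: 0xBB = 10111011 (10xxxxxx ✓), payload 111011.
Byte 4: 0xB1 = 10110001 (10xxxxxx ✓), payload 110001.
Concatenate: 011101001111011110001 = 0xE9EF1 (21 bits → U+E9EF1).

U+E9EF1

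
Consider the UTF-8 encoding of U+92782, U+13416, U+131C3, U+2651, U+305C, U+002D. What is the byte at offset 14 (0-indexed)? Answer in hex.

U+92782 → 4-byte form F2 92 9E 82 at offsets 0–3.
U+13416 → 4-byte form F0 93 90 96 at offsets 4–7.
U+131C3 → 4-byte form F0 93 87 83 at offsets 8–11.
U+2651 → 3-byte form E2 99 91 at offsets 12–14.
Offset 14 falls in char 4's range; it's byte 3 of E2 99 91 = 0x91.

0x91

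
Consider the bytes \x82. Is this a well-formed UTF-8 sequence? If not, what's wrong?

Byte 0x82 = 10000010 has the form 10xxxxxx — a continuation byte — but there is no preceding leading byte.

invalid (continuation byte with no leading byte)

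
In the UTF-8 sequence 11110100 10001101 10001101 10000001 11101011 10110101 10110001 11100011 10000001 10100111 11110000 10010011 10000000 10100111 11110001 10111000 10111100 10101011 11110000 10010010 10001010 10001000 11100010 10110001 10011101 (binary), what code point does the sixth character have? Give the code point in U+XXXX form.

U+12288

Offset 0: leading byte 0xF4 = 11110100 → 4-byte char #1 = F4 8D 8D 81.
Offset 4: leading byte 0xEB = 11101011 → 3-byte char #2 = EB B5 B1.
Offset 7: leading byte 0xE3 = 11100011 → 3-byte char #3 = E3 81 A7.
Offset 10: leading byte 0xF0 = 11110000 → 4-byte char #4 = F0 93 80 A7.
Offset 14: leading byte 0xF1 = 11110001 → 4-byte char #5 = F1 B8 BC AB.
Offset 18: leading byte 0xF0 = 11110000 → 4-byte char #6 = F0 92 8A 88.
Leading byte 0xF0 = 11110000 matches 11110xxx → 4-byte sequence.
Byte 1: 0xF0 = 11110000, payload 000 (3 bits).
Byte 2: 0x92 = 10010010 (10xxxxxx ✓), payload 010010.
Byte 3: 0x8A = 10001010 (10xxxxxx ✓), payload 001010.
Byte 4: 0x88 = 10001000 (10xxxxxx ✓), payload 001000.
Concatenate: 000010010001010001000 = 0x12288 (21 bits → U+12288).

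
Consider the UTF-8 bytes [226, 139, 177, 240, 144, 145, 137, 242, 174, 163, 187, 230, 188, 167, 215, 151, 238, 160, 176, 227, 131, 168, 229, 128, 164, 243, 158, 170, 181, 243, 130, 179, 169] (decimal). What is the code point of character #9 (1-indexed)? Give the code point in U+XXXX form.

U+DEAB5

Offset 0: leading byte 0xE2 = 11100010 → 3-byte char #1 = E2 8B B1.
Offset 3: leading byte 0xF0 = 11110000 → 4-byte char #2 = F0 90 91 89.
Offset 7: leading byte 0xF2 = 11110010 → 4-byte char #3 = F2 AE A3 BB.
Offset 11: leading byte 0xE6 = 11100110 → 3-byte char #4 = E6 BC A7.
Offset 14: leading byte 0xD7 = 11010111 → 2-byte char #5 = D7 97.
Offset 16: leading byte 0xEE = 11101110 → 3-byte char #6 = EE A0 B0.
Offset 19: leading byte 0xE3 = 11100011 → 3-byte char #7 = E3 83 A8.
Offset 22: leading byte 0xE5 = 11100101 → 3-byte char #8 = E5 80 A4.
Offset 25: leading byte 0xF3 = 11110011 → 4-byte char #9 = F3 9E AA B5.
Leading byte 0xF3 = 11110011 matches 11110xxx → 4-byte sequence.
Byte 1: 0xF3 = 11110011, payload 011 (3 bits).
Byte 2: 0x9E = 10011110 (10xxxxxx ✓), payload 011110.
Byte 3: 0xAA = 10101010 (10xxxxxx ✓), payload 101010.
Byte 4: 0xB5 = 10110101 (10xxxxxx ✓), payload 110101.
Concatenate: 011011110101010110101 = 0xDEAB5 (21 bits → U+DEAB5).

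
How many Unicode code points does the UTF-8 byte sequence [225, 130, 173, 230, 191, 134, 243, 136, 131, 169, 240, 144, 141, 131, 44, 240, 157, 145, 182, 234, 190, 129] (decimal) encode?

Byte at offset 0: 0xE1 = 11100001 → 3-byte char (#1). Advance 3.
Byte at offset 3: 0xE6 = 11100110 → 3-byte char (#2). Advance 3.
Byte at offset 6: 0xF3 = 11110011 → 4-byte char (#3). Advance 4.
Byte at offset 10: 0xF0 = 11110000 → 4-byte char (#4). Advance 4.
Byte at offset 14: 0x2C = 00101100 → 1-byte char (#5). Advance 1.
Byte at offset 15: 0xF0 = 11110000 → 4-byte char (#6). Advance 4.
Byte at offset 19: 0xEA = 11101010 → 3-byte char (#7). Advance 3.
Reached end at offset 22 after 7 code points.

7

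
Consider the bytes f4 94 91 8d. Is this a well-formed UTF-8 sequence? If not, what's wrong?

Leading byte 0xF4 = 11110100 → 4-byte form.
Payload = 0x11444D, which exceeds U+10FFFF, the maximum Unicode code point. (Leading bytes F5–FF, or F4 followed by ≥ 0x90, are invalid.)

invalid (encodes a value above U+10FFFF)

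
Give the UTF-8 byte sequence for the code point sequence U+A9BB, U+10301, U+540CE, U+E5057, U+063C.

U+A9BB: 3-byte form → EA A6 BB.
U+10301: 4-byte form → F0 90 8C 81.
U+540CE: 4-byte form → F1 94 83 8E.
U+E5057: 4-byte form → F3 A5 81 97.
U+063C: 2-byte form → D8 BC.
Concatenated (17 bytes): EA A6 BB F0 90 8C 81 F1 94 83 8E F3 A5 81 97 D8 BC.

EA A6 BB F0 90 8C 81 F1 94 83 8E F3 A5 81 97 D8 BC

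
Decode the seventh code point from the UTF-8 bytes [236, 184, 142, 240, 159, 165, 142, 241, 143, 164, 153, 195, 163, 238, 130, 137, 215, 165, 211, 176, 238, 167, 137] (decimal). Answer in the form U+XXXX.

U+04F0

Offset 0: leading byte 0xEC = 11101100 → 3-byte char #1 = EC B8 8E.
Offset 3: leading byte 0xF0 = 11110000 → 4-byte char #2 = F0 9F A5 8E.
Offset 7: leading byte 0xF1 = 11110001 → 4-byte char #3 = F1 8F A4 99.
Offset 11: leading byte 0xC3 = 11000011 → 2-byte char #4 = C3 A3.
Offset 13: leading byte 0xEE = 11101110 → 3-byte char #5 = EE 82 89.
Offset 16: leading byte 0xD7 = 11010111 → 2-byte char #6 = D7 A5.
Offset 18: leading byte 0xD3 = 11010011 → 2-byte char #7 = D3 B0.
Leading byte 0xD3 = 11010011 matches 110xxxxx → 2-byte sequence.
Byte 1: 0xD3 = 11010011, payload 10011 (5 bits).
Byte 2: 0xB0 = 10110000 (10xxxxxx ✓), payload 110000.
Concatenate: 10011110000 = 0x4F0 (11 bits → U+04F0).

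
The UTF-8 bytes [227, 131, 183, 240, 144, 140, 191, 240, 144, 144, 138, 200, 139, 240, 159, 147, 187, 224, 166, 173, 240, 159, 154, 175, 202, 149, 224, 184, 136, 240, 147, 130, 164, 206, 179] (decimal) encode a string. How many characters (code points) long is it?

Byte at offset 0: 0xE3 = 11100011 → 3-byte char (#1). Advance 3.
Byte at offset 3: 0xF0 = 11110000 → 4-byte char (#2). Advance 4.
Byte at offset 7: 0xF0 = 11110000 → 4-byte char (#3). Advance 4.
Byte at offset 11: 0xC8 = 11001000 → 2-byte char (#4). Advance 2.
Byte at offset 13: 0xF0 = 11110000 → 4-byte char (#5). Advance 4.
Byte at offset 17: 0xE0 = 11100000 → 3-byte char (#6). Advance 3.
Byte at offset 20: 0xF0 = 11110000 → 4-byte char (#7). Advance 4.
Byte at offset 24: 0xCA = 11001010 → 2-byte char (#8). Advance 2.
Byte at offset 26: 0xE0 = 11100000 → 3-byte char (#9). Advance 3.
Byte at offset 29: 0xF0 = 11110000 → 4-byte char (#10). Advance 4.
Byte at offset 33: 0xCE = 11001110 → 2-byte char (#11). Advance 2.
Reached end at offset 35 after 11 code points.

11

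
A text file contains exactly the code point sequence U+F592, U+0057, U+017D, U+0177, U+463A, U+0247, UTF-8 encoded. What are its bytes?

EF 96 92 57 C5 BD C5 B7 E4 98 BA C9 87

U+F592: 3-byte form → EF 96 92.
U+0057: 1-byte form → 57.
U+017D: 2-byte form → C5 BD.
U+0177: 2-byte form → C5 B7.
U+463A: 3-byte form → E4 98 BA.
U+0247: 2-byte form → C9 87.
Concatenated (13 bytes): EF 96 92 57 C5 BD C5 B7 E4 98 BA C9 87.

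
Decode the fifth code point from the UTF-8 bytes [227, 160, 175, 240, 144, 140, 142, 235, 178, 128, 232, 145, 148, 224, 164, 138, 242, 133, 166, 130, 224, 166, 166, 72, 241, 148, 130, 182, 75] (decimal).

U+090A

Offset 0: leading byte 0xE3 = 11100011 → 3-byte char #1 = E3 A0 AF.
Offset 3: leading byte 0xF0 = 11110000 → 4-byte char #2 = F0 90 8C 8E.
Offset 7: leading byte 0xEB = 11101011 → 3-byte char #3 = EB B2 80.
Offset 10: leading byte 0xE8 = 11101000 → 3-byte char #4 = E8 91 94.
Offset 13: leading byte 0xE0 = 11100000 → 3-byte char #5 = E0 A4 8A.
Leading byte 0xE0 = 11100000 matches 1110xxxx → 3-byte sequence.
Byte 1: 0xE0 = 11100000, payload 0000 (4 bits).
Byte 2: 0xA4 = 10100100 (10xxxxxx ✓), payload 100100.
Byte 3: 0x8A = 10001010 (10xxxxxx ✓), payload 001010.
Concatenate: 0000100100001010 = 0x90A (16 bits → U+090A).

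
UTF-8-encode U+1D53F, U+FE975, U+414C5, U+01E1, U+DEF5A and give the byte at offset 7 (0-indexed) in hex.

0xB5

U+1D53F → 4-byte form F0 9D 94 BF at offsets 0–3.
U+FE975 → 4-byte form F3 BE A5 B5 at offsets 4–7.
Offset 7 falls in char 2's range; it's byte 4 of F3 BE A5 B5 = 0xB5.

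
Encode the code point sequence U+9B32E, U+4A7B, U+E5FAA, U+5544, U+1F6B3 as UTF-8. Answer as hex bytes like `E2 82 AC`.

F2 9B 8C AE E4 A9 BB F3 A5 BE AA E5 95 84 F0 9F 9A B3

U+9B32E: 4-byte form → F2 9B 8C AE.
U+4A7B: 3-byte form → E4 A9 BB.
U+E5FAA: 4-byte form → F3 A5 BE AA.
U+5544: 3-byte form → E5 95 84.
U+1F6B3: 4-byte form → F0 9F 9A B3.
Concatenated (18 bytes): F2 9B 8C AE E4 A9 BB F3 A5 BE AA E5 95 84 F0 9F 9A B3.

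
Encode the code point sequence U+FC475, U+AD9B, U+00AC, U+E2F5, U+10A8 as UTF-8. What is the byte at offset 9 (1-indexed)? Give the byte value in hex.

0xAC

1-indexed offset 9 is 0-indexed offset 8.
U+FC475 → 4-byte form F3 BC 91 B5 at offsets 0–3.
U+AD9B → 3-byte form EA B6 9B at offsets 4–6.
U+00AC → 2-byte form C2 AC at offsets 7–8.
Offset 8 falls in char 3's range; it's byte 2 of C2 AC = 0xAC.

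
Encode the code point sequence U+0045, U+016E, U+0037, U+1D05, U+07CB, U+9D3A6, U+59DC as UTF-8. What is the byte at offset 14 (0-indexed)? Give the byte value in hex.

0xA7

U+0045 → 1-byte form 45 at offsets 0–0.
U+016E → 2-byte form C5 AE at offsets 1–2.
U+0037 → 1-byte form 37 at offsets 3–3.
U+1D05 → 3-byte form E1 B4 85 at offsets 4–6.
U+07CB → 2-byte form DF 8B at offsets 7–8.
U+9D3A6 → 4-byte form F2 9D 8E A6 at offsets 9–12.
U+59DC → 3-byte form E5 A7 9C at offsets 13–15.
Offset 14 falls in char 7's range; it's byte 2 of E5 A7 9C = 0xA7.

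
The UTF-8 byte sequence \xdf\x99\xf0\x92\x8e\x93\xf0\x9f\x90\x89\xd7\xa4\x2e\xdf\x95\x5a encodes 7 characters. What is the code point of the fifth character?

Offset 0: leading byte 0xDF = 11011111 → 2-byte char #1 = DF 99.
Offset 2: leading byte 0xF0 = 11110000 → 4-byte char #2 = F0 92 8E 93.
Offset 6: leading byte 0xF0 = 11110000 → 4-byte char #3 = F0 9F 90 89.
Offset 10: leading byte 0xD7 = 11010111 → 2-byte char #4 = D7 A4.
Offset 12: leading byte 0x2E = 00101110 → 1-byte char #5 = 2E.
Leading byte 0x2E = 00101110 matches 0xxxxxxx → 1-byte sequence.
Byte 1: 0x2E = 00101110, payload 0101110 (7 bits).
Concatenate: 0101110 = 0x2E (7 bits → U+002E).

U+002E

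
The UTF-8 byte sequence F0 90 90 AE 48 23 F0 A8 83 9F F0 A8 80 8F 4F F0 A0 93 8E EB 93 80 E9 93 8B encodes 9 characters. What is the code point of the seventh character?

U+204CE

Offset 0: leading byte 0xF0 = 11110000 → 4-byte char #1 = F0 90 90 AE.
Offset 4: leading byte 0x48 = 01001000 → 1-byte char #2 = 48.
Offset 5: leading byte 0x23 = 00100011 → 1-byte char #3 = 23.
Offset 6: leading byte 0xF0 = 11110000 → 4-byte char #4 = F0 A8 83 9F.
Offset 10: leading byte 0xF0 = 11110000 → 4-byte char #5 = F0 A8 80 8F.
Offset 14: leading byte 0x4F = 01001111 → 1-byte char #6 = 4F.
Offset 15: leading byte 0xF0 = 11110000 → 4-byte char #7 = F0 A0 93 8E.
Leading byte 0xF0 = 11110000 matches 11110xxx → 4-byte sequence.
Byte 1: 0xF0 = 11110000, payload 000 (3 bits).
Byte 2: 0xA0 = 10100000 (10xxxxxx ✓), payload 100000.
Byte 3: 0x93 = 10010011 (10xxxxxx ✓), payload 010011.
Byte 4: 0x8E = 10001110 (10xxxxxx ✓), payload 001110.
Concatenate: 000100000010011001110 = 0x204CE (21 bits → U+204CE).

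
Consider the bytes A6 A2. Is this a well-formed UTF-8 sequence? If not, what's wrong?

invalid (continuation byte with no leading byte)

Byte 0xA6 = 10100110 has the form 10xxxxxx — a continuation byte — but there is no preceding leading byte.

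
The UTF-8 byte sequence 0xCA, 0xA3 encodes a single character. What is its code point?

Leading byte 0xCA = 11001010 matches 110xxxxx → 2-byte sequence.
Byte 1: 0xCA = 11001010, payload 01010 (5 bits).
Byte 2: 0xA3 = 10100011 (10xxxxxx ✓), payload 100011.
Concatenate: 01010100011 = 0x2A3 (11 bits → U+02A3).

U+02A3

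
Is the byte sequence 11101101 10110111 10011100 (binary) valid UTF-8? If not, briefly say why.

Structurally a 3-byte sequence; payload = 0xDDDC.
But 0xDDDC is in U+D800–U+DFFF, the surrogate range. Surrogates are not Unicode scalar values and are forbidden in UTF-8.

invalid (encodes a surrogate (U+D800–U+DFFF))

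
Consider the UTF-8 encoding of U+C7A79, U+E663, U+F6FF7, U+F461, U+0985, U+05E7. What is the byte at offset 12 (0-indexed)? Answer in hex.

0x91

U+C7A79 → 4-byte form F3 87 A9 B9 at offsets 0–3.
U+E663 → 3-byte form EE 99 A3 at offsets 4–6.
U+F6FF7 → 4-byte form F3 B6 BF B7 at offsets 7–10.
U+F461 → 3-byte form EF 91 A1 at offsets 11–13.
Offset 12 falls in char 4's range; it's byte 2 of EF 91 A1 = 0x91.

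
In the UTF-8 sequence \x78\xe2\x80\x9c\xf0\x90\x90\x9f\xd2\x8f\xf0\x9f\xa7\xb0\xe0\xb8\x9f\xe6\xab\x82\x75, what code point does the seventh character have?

Offset 0: leading byte 0x78 = 01111000 → 1-byte char #1 = 78.
Offset 1: leading byte 0xE2 = 11100010 → 3-byte char #2 = E2 80 9C.
Offset 4: leading byte 0xF0 = 11110000 → 4-byte char #3 = F0 90 90 9F.
Offset 8: leading byte 0xD2 = 11010010 → 2-byte char #4 = D2 8F.
Offset 10: leading byte 0xF0 = 11110000 → 4-byte char #5 = F0 9F A7 B0.
Offset 14: leading byte 0xE0 = 11100000 → 3-byte char #6 = E0 B8 9F.
Offset 17: leading byte 0xE6 = 11100110 → 3-byte char #7 = E6 AB 82.
Leading byte 0xE6 = 11100110 matches 1110xxxx → 3-byte sequence.
Byte 1: 0xE6 = 11100110, payload 0110 (4 bits).
Byte 2: 0xAB = 10101011 (10xxxxxx ✓), payload 101011.
Byte 3: 0x82 = 10000010 (10xxxxxx ✓), payload 000010.
Concatenate: 0110101011000010 = 0x6AC2 (16 bits → U+6AC2).

U+6AC2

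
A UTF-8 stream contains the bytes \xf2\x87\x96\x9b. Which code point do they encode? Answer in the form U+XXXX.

Leading byte 0xF2 = 11110010 matches 11110xxx → 4-byte sequence.
Byte 1: 0xF2 = 11110010, payload 010 (3 bits).
Byte 2: 0x87 = 10000111 (10xxxxxx ✓), payload 000111.
Byte 3: 0x96 = 10010110 (10xxxxxx ✓), payload 010110.
Byte 4: 0x9B = 10011011 (10xxxxxx ✓), payload 011011.
Concatenate: 010000111010110011011 = 0x8759B (21 bits → U+8759B).

U+8759B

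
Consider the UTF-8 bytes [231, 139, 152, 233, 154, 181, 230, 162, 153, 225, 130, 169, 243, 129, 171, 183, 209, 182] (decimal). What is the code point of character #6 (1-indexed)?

U+0476

Offset 0: leading byte 0xE7 = 11100111 → 3-byte char #1 = E7 8B 98.
Offset 3: leading byte 0xE9 = 11101001 → 3-byte char #2 = E9 9A B5.
Offset 6: leading byte 0xE6 = 11100110 → 3-byte char #3 = E6 A2 99.
Offset 9: leading byte 0xE1 = 11100001 → 3-byte char #4 = E1 82 A9.
Offset 12: leading byte 0xF3 = 11110011 → 4-byte char #5 = F3 81 AB B7.
Offset 16: leading byte 0xD1 = 11010001 → 2-byte char #6 = D1 B6.
Leading byte 0xD1 = 11010001 matches 110xxxxx → 2-byte sequence.
Byte 1: 0xD1 = 11010001, payload 10001 (5 bits).
Byte 2: 0xB6 = 10110110 (10xxxxxx ✓), payload 110110.
Concatenate: 10001110110 = 0x476 (11 bits → U+0476).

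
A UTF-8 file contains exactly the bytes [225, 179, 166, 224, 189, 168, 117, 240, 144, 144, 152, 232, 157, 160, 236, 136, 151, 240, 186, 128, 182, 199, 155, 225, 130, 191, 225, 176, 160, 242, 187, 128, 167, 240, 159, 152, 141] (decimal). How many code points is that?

Byte at offset 0: 0xE1 = 11100001 → 3-byte char (#1). Advance 3.
Byte at offset 3: 0xE0 = 11100000 → 3-byte char (#2). Advance 3.
Byte at offset 6: 0x75 = 01110101 → 1-byte char (#3). Advance 1.
Byte at offset 7: 0xF0 = 11110000 → 4-byte char (#4). Advance 4.
Byte at offset 11: 0xE8 = 11101000 → 3-byte char (#5). Advance 3.
Byte at offset 14: 0xEC = 11101100 → 3-byte char (#6). Advance 3.
Byte at offset 17: 0xF0 = 11110000 → 4-byte char (#7). Advance 4.
Byte at offset 21: 0xC7 = 11000111 → 2-byte char (#8). Advance 2.
Byte at offset 23: 0xE1 = 11100001 → 3-byte char (#9). Advance 3.
Byte at offset 26: 0xE1 = 11100001 → 3-byte char (#10). Advance 3.
Byte at offset 29: 0xF2 = 11110010 → 4-byte char (#11). Advance 4.
Byte at offset 33: 0xF0 = 11110000 → 4-byte char (#12). Advance 4.
Reached end at offset 37 after 12 code points.

12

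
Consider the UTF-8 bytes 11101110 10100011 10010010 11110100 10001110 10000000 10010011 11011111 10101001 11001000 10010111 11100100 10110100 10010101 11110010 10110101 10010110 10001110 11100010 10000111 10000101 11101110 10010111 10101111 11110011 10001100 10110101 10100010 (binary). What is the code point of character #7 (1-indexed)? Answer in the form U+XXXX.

Offset 0: leading byte 0xEE = 11101110 → 3-byte char #1 = EE A3 92.
Offset 3: leading byte 0xF4 = 11110100 → 4-byte char #2 = F4 8E 80 93.
Offset 7: leading byte 0xDF = 11011111 → 2-byte char #3 = DF A9.
Offset 9: leading byte 0xC8 = 11001000 → 2-byte char #4 = C8 97.
Offset 11: leading byte 0xE4 = 11100100 → 3-byte char #5 = E4 B4 95.
Offset 14: leading byte 0xF2 = 11110010 → 4-byte char #6 = F2 B5 96 8E.
Offset 18: leading byte 0xE2 = 11100010 → 3-byte char #7 = E2 87 85.
Leading byte 0xE2 = 11100010 matches 1110xxxx → 3-byte sequence.
Byte 1: 0xE2 = 11100010, payload 0010 (4 bits).
Byte 2: 0x87 = 10000111 (10xxxxxx ✓), payload 000111.
Byte 3: 0x85 = 10000101 (10xxxxxx ✓), payload 000101.
Concatenate: 0010000111000101 = 0x21C5 (16 bits → U+21C5).

U+21C5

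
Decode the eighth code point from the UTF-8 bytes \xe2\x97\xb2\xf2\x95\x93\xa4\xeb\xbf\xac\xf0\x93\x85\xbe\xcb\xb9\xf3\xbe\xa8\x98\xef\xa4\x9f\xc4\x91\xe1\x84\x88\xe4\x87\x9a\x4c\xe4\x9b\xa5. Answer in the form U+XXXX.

Offset 0: leading byte 0xE2 = 11100010 → 3-byte char #1 = E2 97 B2.
Offset 3: leading byte 0xF2 = 11110010 → 4-byte char #2 = F2 95 93 A4.
Offset 7: leading byte 0xEB = 11101011 → 3-byte char #3 = EB BF AC.
Offset 10: leading byte 0xF0 = 11110000 → 4-byte char #4 = F0 93 85 BE.
Offset 14: leading byte 0xCB = 11001011 → 2-byte char #5 = CB B9.
Offset 16: leading byte 0xF3 = 11110011 → 4-byte char #6 = F3 BE A8 98.
Offset 20: leading byte 0xEF = 11101111 → 3-byte char #7 = EF A4 9F.
Offset 23: leading byte 0xC4 = 11000100 → 2-byte char #8 = C4 91.
Leading byte 0xC4 = 11000100 matches 110xxxxx → 2-byte sequence.
Byte 1: 0xC4 = 11000100, payload 00100 (5 bits).
Byte 2: 0x91 = 10010001 (10xxxxxx ✓), payload 010001.
Concatenate: 00100010001 = 0x111 (11 bits → U+0111).

U+0111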